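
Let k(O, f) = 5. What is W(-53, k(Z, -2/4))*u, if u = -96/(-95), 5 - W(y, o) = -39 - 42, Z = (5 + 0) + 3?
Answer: 8256/95 ≈ 86.905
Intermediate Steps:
Z = 8 (Z = 5 + 3 = 8)
W(y, o) = 86 (W(y, o) = 5 - (-39 - 42) = 5 - 1*(-81) = 5 + 81 = 86)
u = 96/95 (u = -96*(-1/95) = 96/95 ≈ 1.0105)
W(-53, k(Z, -2/4))*u = 86*(96/95) = 8256/95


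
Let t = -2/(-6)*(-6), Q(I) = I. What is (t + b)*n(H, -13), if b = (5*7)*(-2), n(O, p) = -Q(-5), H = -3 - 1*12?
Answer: -360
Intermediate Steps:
t = -2 (t = -2*(-⅙)*(-6) = (⅓)*(-6) = -2)
H = -15 (H = -3 - 12 = -15)
n(O, p) = 5 (n(O, p) = -1*(-5) = 5)
b = -70 (b = 35*(-2) = -70)
(t + b)*n(H, -13) = (-2 - 70)*5 = -72*5 = -360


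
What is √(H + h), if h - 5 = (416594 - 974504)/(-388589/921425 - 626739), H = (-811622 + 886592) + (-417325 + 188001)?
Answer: I*√3217179853797328824961404794/144373342916 ≈ 392.87*I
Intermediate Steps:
H = -154354 (H = 74970 - 229324 = -154354)
h = 1700769540035/288746685832 (h = 5 + (416594 - 974504)/(-388589/921425 - 626739) = 5 - 557910/(-388589*1/921425 - 626739) = 5 - 557910/(-388589/921425 - 626739) = 5 - 557910/(-577493371664/921425) = 5 - 557910*(-921425/577493371664) = 5 + 257036110875/288746685832 = 1700769540035/288746685832 ≈ 5.8902)
√(H + h) = √(-154354 + 1700769540035/288746685832) = √(-44567505175372493/288746685832) = I*√3217179853797328824961404794/144373342916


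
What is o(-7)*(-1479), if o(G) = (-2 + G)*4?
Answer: 53244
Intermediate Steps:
o(G) = -8 + 4*G
o(-7)*(-1479) = (-8 + 4*(-7))*(-1479) = (-8 - 28)*(-1479) = -36*(-1479) = 53244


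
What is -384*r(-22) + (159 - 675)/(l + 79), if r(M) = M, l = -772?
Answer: 1951660/231 ≈ 8448.8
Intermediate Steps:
-384*r(-22) + (159 - 675)/(l + 79) = -384*(-22) + (159 - 675)/(-772 + 79) = 8448 - 516/(-693) = 8448 - 516*(-1/693) = 8448 + 172/231 = 1951660/231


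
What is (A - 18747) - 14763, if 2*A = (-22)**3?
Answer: -38834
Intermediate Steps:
A = -5324 (A = (1/2)*(-22)**3 = (1/2)*(-10648) = -5324)
(A - 18747) - 14763 = (-5324 - 18747) - 14763 = -24071 - 14763 = -38834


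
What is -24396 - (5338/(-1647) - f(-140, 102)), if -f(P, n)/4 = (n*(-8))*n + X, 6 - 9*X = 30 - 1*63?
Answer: 508128994/1647 ≈ 3.0852e+5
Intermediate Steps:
X = 13/3 (X = 2/3 - (30 - 1*63)/9 = 2/3 - (30 - 63)/9 = 2/3 - 1/9*(-33) = 2/3 + 11/3 = 13/3 ≈ 4.3333)
f(P, n) = -52/3 + 32*n**2 (f(P, n) = -4*((n*(-8))*n + 13/3) = -4*((-8*n)*n + 13/3) = -4*(-8*n**2 + 13/3) = -4*(13/3 - 8*n**2) = -52/3 + 32*n**2)
-24396 - (5338/(-1647) - f(-140, 102)) = -24396 - (5338/(-1647) - (-52/3 + 32*102**2)) = -24396 - (5338*(-1/1647) - (-52/3 + 32*10404)) = -24396 - (-5338/1647 - (-52/3 + 332928)) = -24396 - (-5338/1647 - 1*998732/3) = -24396 - (-5338/1647 - 998732/3) = -24396 - 1*(-548309206/1647) = -24396 + 548309206/1647 = 508128994/1647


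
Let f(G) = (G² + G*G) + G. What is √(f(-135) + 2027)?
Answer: √38342 ≈ 195.81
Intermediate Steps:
f(G) = G + 2*G² (f(G) = (G² + G²) + G = 2*G² + G = G + 2*G²)
√(f(-135) + 2027) = √(-135*(1 + 2*(-135)) + 2027) = √(-135*(1 - 270) + 2027) = √(-135*(-269) + 2027) = √(36315 + 2027) = √38342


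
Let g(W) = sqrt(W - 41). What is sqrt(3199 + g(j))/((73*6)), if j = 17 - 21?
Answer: sqrt(3199 + 3*I*sqrt(5))/438 ≈ 0.12913 + 0.00013539*I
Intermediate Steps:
j = -4
g(W) = sqrt(-41 + W)
sqrt(3199 + g(j))/((73*6)) = sqrt(3199 + sqrt(-41 - 4))/((73*6)) = sqrt(3199 + sqrt(-45))/438 = sqrt(3199 + 3*I*sqrt(5))*(1/438) = sqrt(3199 + 3*I*sqrt(5))/438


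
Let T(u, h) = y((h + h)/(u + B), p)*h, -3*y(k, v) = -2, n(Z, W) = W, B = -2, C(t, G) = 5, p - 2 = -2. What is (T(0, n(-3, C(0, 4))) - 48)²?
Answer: 17956/9 ≈ 1995.1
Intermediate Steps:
p = 0 (p = 2 - 2 = 0)
y(k, v) = ⅔ (y(k, v) = -⅓*(-2) = ⅔)
T(u, h) = 2*h/3
(T(0, n(-3, C(0, 4))) - 48)² = ((⅔)*5 - 48)² = (10/3 - 48)² = (-134/3)² = 17956/9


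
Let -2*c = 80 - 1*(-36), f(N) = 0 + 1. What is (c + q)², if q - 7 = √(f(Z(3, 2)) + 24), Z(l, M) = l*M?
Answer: 2116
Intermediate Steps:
Z(l, M) = M*l
f(N) = 1
q = 12 (q = 7 + √(1 + 24) = 7 + √25 = 7 + 5 = 12)
c = -58 (c = -(80 - 1*(-36))/2 = -(80 + 36)/2 = -½*116 = -58)
(c + q)² = (-58 + 12)² = (-46)² = 2116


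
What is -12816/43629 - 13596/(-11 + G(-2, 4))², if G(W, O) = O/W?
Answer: -198448596/2457767 ≈ -80.743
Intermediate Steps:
-12816/43629 - 13596/(-11 + G(-2, 4))² = -12816/43629 - 13596/(-11 + 4/(-2))² = -12816*1/43629 - 13596/(-11 + 4*(-½))² = -4272/14543 - 13596/(-11 - 2)² = -4272/14543 - 13596/((-13)²) = -4272/14543 - 13596/169 = -198448596/2457767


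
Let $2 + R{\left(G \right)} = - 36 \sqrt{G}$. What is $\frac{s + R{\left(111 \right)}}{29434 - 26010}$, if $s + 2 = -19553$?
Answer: $- \frac{19557}{3424} - \frac{9 \sqrt{111}}{856} \approx -5.8225$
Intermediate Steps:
$s = -19555$ ($s = -2 - 19553 = -19555$)
$R{\left(G \right)} = -2 - 36 \sqrt{G}$
$\frac{s + R{\left(111 \right)}}{29434 - 26010} = \frac{-19555 - \left(2 + 36 \sqrt{111}\right)}{29434 - 26010} = \frac{-19557 - 36 \sqrt{111}}{3424} = \left(-19557 - 36 \sqrt{111}\right) \frac{1}{3424} = - \frac{19557}{3424} - \frac{9 \sqrt{111}}{856}$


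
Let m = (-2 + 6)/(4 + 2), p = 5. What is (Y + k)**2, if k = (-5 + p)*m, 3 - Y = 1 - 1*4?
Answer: 36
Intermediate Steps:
m = 2/3 (m = 4/6 = 4*(1/6) = 2/3 ≈ 0.66667)
Y = 6 (Y = 3 - (1 - 1*4) = 3 - (1 - 4) = 3 - 1*(-3) = 3 + 3 = 6)
k = 0 (k = (-5 + 5)*(2/3) = 0*(2/3) = 0)
(Y + k)**2 = (6 + 0)**2 = 6**2 = 36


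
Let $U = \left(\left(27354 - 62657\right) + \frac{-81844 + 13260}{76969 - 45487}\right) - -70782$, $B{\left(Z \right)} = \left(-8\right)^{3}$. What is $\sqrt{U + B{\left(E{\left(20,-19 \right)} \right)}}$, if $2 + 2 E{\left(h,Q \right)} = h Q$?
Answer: $\frac{\sqrt{962616814995}}{5247} \approx 186.99$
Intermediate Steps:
$E{\left(h,Q \right)} = -1 + \frac{Q h}{2}$ ($E{\left(h,Q \right)} = -1 + \frac{h Q}{2} = -1 + \frac{Q h}{2}$)
$B{\left(Z \right)} = -512$
$U = \frac{558440647}{15741}$ ($U = \left(\left(27354 - 62657\right) - \frac{68584}{31482}\right) + \left(-9000 + 79782\right) = \left(-35303 - \frac{34292}{15741}\right) + 70782 = - \frac{555738815}{15741} + 70782 = \frac{558440647}{15741} \approx 35477.0$)
$\sqrt{U + B{\left(E{\left(20,-19 \right)} \right)}} = \sqrt{\frac{558440647}{15741} - 512} = \sqrt{\frac{550381255}{15741}} = \frac{\sqrt{962616814995}}{5247}$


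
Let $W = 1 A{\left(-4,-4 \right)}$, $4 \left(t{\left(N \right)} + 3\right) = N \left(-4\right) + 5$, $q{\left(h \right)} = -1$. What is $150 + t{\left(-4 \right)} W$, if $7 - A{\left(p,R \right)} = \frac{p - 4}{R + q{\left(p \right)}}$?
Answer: $\frac{3243}{20} \approx 162.15$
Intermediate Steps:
$A{\left(p,R \right)} = 7 - \frac{-4 + p}{-1 + R}$ ($A{\left(p,R \right)} = 7 - \frac{p - 4}{R - 1} = 7 - \frac{-4 + p}{-1 + R}$)
$t{\left(N \right)} = - \frac{7}{4} - N$ ($t{\left(N \right)} = -3 + \frac{N \left(-4\right) + 5}{4} = -3 + \frac{- 4 N + 5}{4} = -3 + \frac{5 - 4 N}{4} = -3 - \left(- \frac{5}{4} + N\right) = - \frac{7}{4} - N$)
$W = \frac{27}{5}$ ($W = 1 \frac{-3 - -4 + 7 \left(-4\right)}{-1 - 4} = 1 \frac{-3 + 4 - 28}{-5} = 1 \left(\left(- \frac{1}{5}\right) \left(-27\right)\right) = 1 \cdot \frac{27}{5} = \frac{27}{5} \approx 5.4$)
$150 + t{\left(-4 \right)} W = 150 + \left(- \frac{7}{4} - -4\right) \frac{27}{5} = 150 + \left(- \frac{7}{4} + 4\right) \frac{27}{5} = 150 + \frac{9}{4} \cdot \frac{27}{5} = 150 + \frac{243}{20} = \frac{3243}{20}$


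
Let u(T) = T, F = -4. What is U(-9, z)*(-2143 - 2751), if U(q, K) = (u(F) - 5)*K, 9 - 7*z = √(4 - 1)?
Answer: 396414/7 - 44046*√3/7 ≈ 45732.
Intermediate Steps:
z = 9/7 - √3/7 (z = 9/7 - √(4 - 1)/7 = 9/7 - √3/7 ≈ 1.0383)
U(q, K) = -9*K (U(q, K) = (-4 - 5)*K = -9*K)
U(-9, z)*(-2143 - 2751) = (-9*(9/7 - √3/7))*(-2143 - 2751) = (-81/7 + 9*√3/7)*(-4894) = 396414/7 - 44046*√3/7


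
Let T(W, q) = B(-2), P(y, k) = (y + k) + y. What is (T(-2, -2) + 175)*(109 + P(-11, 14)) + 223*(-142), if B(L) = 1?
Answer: -13890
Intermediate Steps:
P(y, k) = k + 2*y (P(y, k) = (k + y) + y = k + 2*y)
T(W, q) = 1
(T(-2, -2) + 175)*(109 + P(-11, 14)) + 223*(-142) = (1 + 175)*(109 + (14 + 2*(-11))) + 223*(-142) = 176*(109 + (14 - 22)) - 31666 = 176*(109 - 8) - 31666 = 176*101 - 31666 = 17776 - 31666 = -13890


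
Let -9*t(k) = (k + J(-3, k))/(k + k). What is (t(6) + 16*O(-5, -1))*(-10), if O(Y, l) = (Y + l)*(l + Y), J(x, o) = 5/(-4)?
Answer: -1244065/216 ≈ -5759.6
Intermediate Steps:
J(x, o) = -5/4 (J(x, o) = 5*(-1/4) = -5/4)
O(Y, l) = (Y + l)**2 (O(Y, l) = (Y + l)*(Y + l) = (Y + l)**2)
t(k) = -(-5/4 + k)/(18*k) (t(k) = -(k - 5/4)/(9*(k + k)) = -(-5/4 + k)/(9*(2*k)) = -(-5/4 + k)*1/(2*k)/9 = -(-5/4 + k)/(18*k))
(t(6) + 16*O(-5, -1))*(-10) = ((1/72)*(5 - 4*6)/6 + 16*(-5 - 1)**2)*(-10) = ((1/72)*(1/6)*(5 - 24) + 16*(-6)**2)*(-10) = ((1/72)*(1/6)*(-19) + 16*36)*(-10) = (-19/432 + 576)*(-10) = (248813/432)*(-10) = -1244065/216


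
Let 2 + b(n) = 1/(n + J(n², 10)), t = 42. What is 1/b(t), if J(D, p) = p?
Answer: -52/103 ≈ -0.50485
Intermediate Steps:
b(n) = -2 + 1/(10 + n) (b(n) = -2 + 1/(n + 10) = -2 + 1/(10 + n))
1/b(t) = 1/((-19 - 2*42)/(10 + 42)) = 1/((-19 - 84)/52) = 1/((1/52)*(-103)) = 1/(-103/52) = -52/103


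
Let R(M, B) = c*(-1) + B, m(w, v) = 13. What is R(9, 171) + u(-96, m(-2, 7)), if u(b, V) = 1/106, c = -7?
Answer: 18869/106 ≈ 178.01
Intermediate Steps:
R(M, B) = 7 + B (R(M, B) = -7*(-1) + B = 7 + B)
u(b, V) = 1/106
R(9, 171) + u(-96, m(-2, 7)) = (7 + 171) + 1/106 = 178 + 1/106 = 18869/106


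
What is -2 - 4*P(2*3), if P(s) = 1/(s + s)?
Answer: -7/3 ≈ -2.3333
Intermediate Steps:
P(s) = 1/(2*s)
-2 - 4*P(2*3) = -2 - 2/(2*3) = -2 - 2/6 = -2 - 4*1/12 = -2 - ⅓ = -7/3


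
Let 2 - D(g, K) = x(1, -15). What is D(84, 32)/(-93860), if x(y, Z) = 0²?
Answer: -1/46930 ≈ -2.1308e-5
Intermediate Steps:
x(y, Z) = 0
D(g, K) = 2 (D(g, K) = 2 - 1*0 = 2 + 0 = 2)
D(84, 32)/(-93860) = 2/(-93860) = 2*(-1/93860) = -1/46930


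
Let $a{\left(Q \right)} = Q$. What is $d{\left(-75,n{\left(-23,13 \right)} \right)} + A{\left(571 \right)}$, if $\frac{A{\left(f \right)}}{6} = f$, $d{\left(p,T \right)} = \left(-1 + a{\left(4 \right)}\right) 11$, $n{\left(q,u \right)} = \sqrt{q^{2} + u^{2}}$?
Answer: $3459$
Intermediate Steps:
$d{\left(p,T \right)} = 33$ ($d{\left(p,T \right)} = \left(-1 + 4\right) 11 = 3 \cdot 11 = 33$)
$A{\left(f \right)} = 6 f$
$d{\left(-75,n{\left(-23,13 \right)} \right)} + A{\left(571 \right)} = 33 + 6 \cdot 571 = 33 + 3426 = 3459$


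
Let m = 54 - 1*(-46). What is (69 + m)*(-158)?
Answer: -26702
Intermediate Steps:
m = 100 (m = 54 + 46 = 100)
(69 + m)*(-158) = (69 + 100)*(-158) = 169*(-158) = -26702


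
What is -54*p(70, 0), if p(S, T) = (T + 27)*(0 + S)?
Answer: -102060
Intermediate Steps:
p(S, T) = S*(27 + T) (p(S, T) = (27 + T)*S = S*(27 + T))
-54*p(70, 0) = -3780*(27 + 0) = -3780*27 = -54*1890 = -102060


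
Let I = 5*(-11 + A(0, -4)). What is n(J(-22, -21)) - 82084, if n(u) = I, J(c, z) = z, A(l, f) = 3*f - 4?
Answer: -82219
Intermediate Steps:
A(l, f) = -4 + 3*f
I = -135 (I = 5*(-11 + (-4 + 3*(-4))) = 5*(-11 + (-4 - 12)) = 5*(-11 - 16) = 5*(-27) = -135)
n(u) = -135
n(J(-22, -21)) - 82084 = -135 - 82084 = -82219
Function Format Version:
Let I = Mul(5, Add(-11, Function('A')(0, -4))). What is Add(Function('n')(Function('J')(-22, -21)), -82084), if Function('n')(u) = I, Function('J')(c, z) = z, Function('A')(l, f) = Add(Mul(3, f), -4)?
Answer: -82219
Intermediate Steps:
Function('A')(l, f) = Add(-4, Mul(3, f))
I = -135 (I = Mul(5, Add(-11, Add(-4, Mul(3, -4)))) = Mul(5, Add(-11, Add(-4, -12))) = Mul(5, Add(-11, -16)) = Mul(5, -27) = -135)
Function('n')(u) = -135
Add(Function('n')(Function('J')(-22, -21)), -82084) = Add(-135, -82084) = -82219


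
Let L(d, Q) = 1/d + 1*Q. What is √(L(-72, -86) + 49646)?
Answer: √7136638/12 ≈ 222.62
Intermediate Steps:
L(d, Q) = Q + 1/d (L(d, Q) = 1/d + Q = Q + 1/d)
√(L(-72, -86) + 49646) = √((-86 + 1/(-72)) + 49646) = √((-86 - 1/72) + 49646) = √(-6193/72 + 49646) = √(3568319/72) = √7136638/12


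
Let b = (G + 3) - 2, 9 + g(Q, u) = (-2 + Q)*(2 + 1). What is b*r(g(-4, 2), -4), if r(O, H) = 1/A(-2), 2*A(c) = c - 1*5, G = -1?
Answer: 0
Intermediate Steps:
g(Q, u) = -15 + 3*Q (g(Q, u) = -9 + (-2 + Q)*(2 + 1) = -9 + (-2 + Q)*3 = -9 + (-6 + 3*Q) = -15 + 3*Q)
A(c) = -5/2 + c/2 (A(c) = (c - 1*5)/2 = (c - 5)/2 = (-5 + c)/2 = -5/2 + c/2)
r(O, H) = -2/7 (r(O, H) = 1/(-5/2 + (1/2)*(-2)) = 1/(-5/2 - 1) = 1/(-7/2) = -2/7)
b = 0 (b = (-1 + 3) - 2 = 2 - 2 = 0)
b*r(g(-4, 2), -4) = 0*(-2/7) = 0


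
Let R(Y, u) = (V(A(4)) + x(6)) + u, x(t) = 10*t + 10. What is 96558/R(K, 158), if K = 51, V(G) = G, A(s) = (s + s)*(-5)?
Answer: 48279/94 ≈ 513.61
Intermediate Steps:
A(s) = -10*s (A(s) = (2*s)*(-5) = -10*s)
x(t) = 10 + 10*t
R(Y, u) = 30 + u (R(Y, u) = (-10*4 + (10 + 10*6)) + u = (-40 + (10 + 60)) + u = (-40 + 70) + u = 30 + u)
96558/R(K, 158) = 96558/(30 + 158) = 96558/188 = 96558*(1/188) = 48279/94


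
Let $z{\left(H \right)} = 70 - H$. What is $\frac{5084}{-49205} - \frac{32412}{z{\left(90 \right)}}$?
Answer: $\frac{79736539}{49205} \approx 1620.5$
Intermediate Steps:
$\frac{5084}{-49205} - \frac{32412}{z{\left(90 \right)}} = \frac{5084}{-49205} - \frac{32412}{70 - 90} = 5084 \left(- \frac{1}{49205}\right) - \frac{32412}{70 - 90} = - \frac{5084}{49205} - \frac{32412}{-20} = - \frac{5084}{49205} - - \frac{8103}{5} = - \frac{5084}{49205} + \frac{8103}{5} = \frac{79736539}{49205}$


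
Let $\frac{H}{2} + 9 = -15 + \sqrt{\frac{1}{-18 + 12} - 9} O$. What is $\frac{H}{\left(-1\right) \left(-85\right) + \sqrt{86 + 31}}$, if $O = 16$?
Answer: $- \frac{1020}{1777} + \frac{36 \sqrt{13}}{1777} - \frac{4 i \sqrt{4290}}{1777} + \frac{340 i \sqrt{330}}{5331} \approx -0.50096 + 1.0111 i$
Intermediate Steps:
$H = -48 + \frac{16 i \sqrt{330}}{3}$ ($H = -18 + 2 \left(-15 + \sqrt{\frac{1}{-18 + 12} - 9} \cdot 16\right) = -18 + 2 \left(-15 + \sqrt{\frac{1}{-6} - 9} \cdot 16\right) = -18 + 2 \left(-15 + \sqrt{- \frac{1}{6} - 9} \cdot 16\right) = -18 + 2 \left(-15 + \sqrt{- \frac{55}{6}} \cdot 16\right) = -18 + 2 \left(-15 + \frac{i \sqrt{330}}{6} \cdot 16\right) = -18 + 2 \left(-15 + \frac{8 i \sqrt{330}}{3}\right) = -18 - \left(30 - \frac{16 i \sqrt{330}}{3}\right) = -48 + \frac{16 i \sqrt{330}}{3} \approx -48.0 + 96.885 i$)
$\frac{H}{\left(-1\right) \left(-85\right) + \sqrt{86 + 31}} = \frac{-48 + \frac{16 i \sqrt{330}}{3}}{\left(-1\right) \left(-85\right) + \sqrt{86 + 31}} = \frac{-48 + \frac{16 i \sqrt{330}}{3}}{85 + \sqrt{117}} = \frac{-48 + \frac{16 i \sqrt{330}}{3}}{85 + 3 \sqrt{13}}$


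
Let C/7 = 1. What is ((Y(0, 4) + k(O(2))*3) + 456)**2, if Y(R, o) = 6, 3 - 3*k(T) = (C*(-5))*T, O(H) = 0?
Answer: 216225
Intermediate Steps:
C = 7 (C = 7*1 = 7)
k(T) = 1 + 35*T/3 (k(T) = 1 - 7*(-5)*T/3 = 1 - (-35)*T/3 = 1 + 35*T/3)
((Y(0, 4) + k(O(2))*3) + 456)**2 = ((6 + (1 + (35/3)*0)*3) + 456)**2 = ((6 + (1 + 0)*3) + 456)**2 = ((6 + 1*3) + 456)**2 = ((6 + 3) + 456)**2 = (9 + 456)**2 = 465**2 = 216225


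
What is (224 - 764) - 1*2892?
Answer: -3432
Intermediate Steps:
(224 - 764) - 1*2892 = -540 - 2892 = -3432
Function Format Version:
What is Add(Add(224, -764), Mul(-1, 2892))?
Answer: -3432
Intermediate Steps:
Add(Add(224, -764), Mul(-1, 2892)) = Add(-540, -2892) = -3432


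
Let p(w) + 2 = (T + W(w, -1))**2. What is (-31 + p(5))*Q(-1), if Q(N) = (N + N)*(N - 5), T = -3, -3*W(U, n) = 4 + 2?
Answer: -96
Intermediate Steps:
W(U, n) = -2 (W(U, n) = -(4 + 2)/3 = -1/3*6 = -2)
p(w) = 23 (p(w) = -2 + (-3 - 2)**2 = -2 + (-5)**2 = -2 + 25 = 23)
Q(N) = 2*N*(-5 + N) (Q(N) = (2*N)*(-5 + N) = 2*N*(-5 + N))
(-31 + p(5))*Q(-1) = (-31 + 23)*(2*(-1)*(-5 - 1)) = -16*(-1)*(-6) = -8*12 = -96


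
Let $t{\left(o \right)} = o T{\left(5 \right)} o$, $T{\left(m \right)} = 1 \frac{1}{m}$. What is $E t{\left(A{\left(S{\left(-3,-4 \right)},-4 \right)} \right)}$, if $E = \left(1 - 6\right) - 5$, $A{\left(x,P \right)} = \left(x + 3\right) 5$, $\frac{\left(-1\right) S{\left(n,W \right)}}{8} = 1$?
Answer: $-1250$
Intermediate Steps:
$S{\left(n,W \right)} = -8$ ($S{\left(n,W \right)} = \left(-8\right) 1 = -8$)
$T{\left(m \right)} = \frac{1}{m}$
$A{\left(x,P \right)} = 15 + 5 x$ ($A{\left(x,P \right)} = \left(3 + x\right) 5 = 15 + 5 x$)
$E = -10$ ($E = -5 - 5 = -10$)
$t{\left(o \right)} = \frac{o^{2}}{5}$ ($t{\left(o \right)} = \frac{o}{5} o = \frac{o^{2}}{5}$)
$E t{\left(A{\left(S{\left(-3,-4 \right)},-4 \right)} \right)} = - 10 \frac{\left(15 + 5 \left(-8\right)\right)^{2}}{5} = - 10 \frac{\left(15 - 40\right)^{2}}{5} = - 10 \frac{\left(-25\right)^{2}}{5} = - 10 \cdot \frac{1}{5} \cdot 625 = \left(-10\right) 125 = -1250$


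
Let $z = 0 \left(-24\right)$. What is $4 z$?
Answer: $0$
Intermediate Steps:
$z = 0$
$4 z = 4 \cdot 0 = 0$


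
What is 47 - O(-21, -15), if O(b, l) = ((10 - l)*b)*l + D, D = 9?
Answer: -7837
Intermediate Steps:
O(b, l) = 9 + b*l*(10 - l) (O(b, l) = ((10 - l)*b)*l + 9 = (b*(10 - l))*l + 9 = b*l*(10 - l) + 9 = 9 + b*l*(10 - l))
47 - O(-21, -15) = 47 - (9 - 1*(-21)*(-15)² + 10*(-21)*(-15)) = 47 - (9 - 1*(-21)*225 + 3150) = 47 - (9 + 4725 + 3150) = 47 - 1*7884 = 47 - 7884 = -7837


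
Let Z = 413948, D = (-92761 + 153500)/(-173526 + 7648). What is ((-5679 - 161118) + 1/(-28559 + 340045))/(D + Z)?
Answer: -4309089967552199/10694062819339515 ≈ -0.40294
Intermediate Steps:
D = -60739/165878 (D = 60739/(-165878) = 60739*(-1/165878) = -60739/165878 ≈ -0.36617)
((-5679 - 161118) + 1/(-28559 + 340045))/(D + Z) = ((-5679 - 161118) + 1/(-28559 + 340045))/(-60739/165878 + 413948) = (-166797 + 1/311486)/(68664805605/165878) = (-166797 + 1/311486)*(165878/68664805605) = -51954930341/311486*165878/68664805605 = -4309089967552199/10694062819339515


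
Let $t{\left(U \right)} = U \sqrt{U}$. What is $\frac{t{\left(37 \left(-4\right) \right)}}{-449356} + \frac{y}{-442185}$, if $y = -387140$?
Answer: $\frac{77428}{88437} + \frac{74 i \sqrt{37}}{112339} \approx 0.87552 + 0.0040068 i$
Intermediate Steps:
$t{\left(U \right)} = U^{\frac{3}{2}}$
$\frac{t{\left(37 \left(-4\right) \right)}}{-449356} + \frac{y}{-442185} = \frac{\left(37 \left(-4\right)\right)^{\frac{3}{2}}}{-449356} - \frac{387140}{-442185} = \left(-148\right)^{\frac{3}{2}} \left(- \frac{1}{449356}\right) - - \frac{77428}{88437} = - 296 i \sqrt{37} \left(- \frac{1}{449356}\right) + \frac{77428}{88437} = \frac{74 i \sqrt{37}}{112339} + \frac{77428}{88437} = \frac{77428}{88437} + \frac{74 i \sqrt{37}}{112339}$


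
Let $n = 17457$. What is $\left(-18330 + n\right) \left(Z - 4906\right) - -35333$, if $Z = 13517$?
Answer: $-7482070$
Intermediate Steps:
$\left(-18330 + n\right) \left(Z - 4906\right) - -35333 = \left(-18330 + 17457\right) \left(13517 - 4906\right) - -35333 = \left(-873\right) 8611 + 35333 = -7517403 + 35333 = -7482070$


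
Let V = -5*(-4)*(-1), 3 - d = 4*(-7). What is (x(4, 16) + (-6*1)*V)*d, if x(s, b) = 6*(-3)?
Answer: 3162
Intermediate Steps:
d = 31 (d = 3 - 4*(-7) = 3 - 1*(-28) = 3 + 28 = 31)
x(s, b) = -18
V = -20 (V = 20*(-1) = -20)
(x(4, 16) + (-6*1)*V)*d = (-18 - 6*1*(-20))*31 = (-18 - 6*(-20))*31 = (-18 + 120)*31 = 102*31 = 3162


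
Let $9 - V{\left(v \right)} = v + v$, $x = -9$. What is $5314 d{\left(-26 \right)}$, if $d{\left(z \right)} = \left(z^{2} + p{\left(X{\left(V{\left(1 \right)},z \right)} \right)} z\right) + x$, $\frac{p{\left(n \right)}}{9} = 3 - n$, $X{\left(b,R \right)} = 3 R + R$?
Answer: $-129507494$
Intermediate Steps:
$V{\left(v \right)} = 9 - 2 v$ ($V{\left(v \right)} = 9 - \left(v + v\right) = 9 - 2 v$)
$X{\left(b,R \right)} = 4 R$
$p{\left(n \right)} = 27 - 9 n$ ($p{\left(n \right)} = 9 \left(3 - n\right) = 27 - 9 n$)
$d{\left(z \right)} = -9 + z^{2} + z \left(27 - 36 z\right)$ ($d{\left(z \right)} = \left(z^{2} + \left(27 - 9 \cdot 4 z\right) z\right) - 9 = \left(z^{2} + \left(27 - 36 z\right) z\right) - 9 = \left(z^{2} + z \left(27 - 36 z\right)\right) - 9 = -9 + z^{2} + z \left(27 - 36 z\right)$)
$5314 d{\left(-26 \right)} = 5314 \left(-9 - 35 \left(-26\right)^{2} + 27 \left(-26\right)\right) = 5314 \left(-9 - 23660 - 702\right) = 5314 \left(-24371\right) = -129507494$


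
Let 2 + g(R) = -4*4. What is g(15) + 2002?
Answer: 1984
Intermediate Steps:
g(R) = -18 (g(R) = -2 - 4*4 = -2 - 16 = -18)
g(15) + 2002 = -18 + 2002 = 1984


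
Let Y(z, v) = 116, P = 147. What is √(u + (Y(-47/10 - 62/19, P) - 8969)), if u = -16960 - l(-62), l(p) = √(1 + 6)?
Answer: √(-25813 - √7) ≈ 160.67*I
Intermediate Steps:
l(p) = √7
u = -16960 - √7 ≈ -16963.
√(u + (Y(-47/10 - 62/19, P) - 8969)) = √((-16960 - √7) + (116 - 8969)) = √((-16960 - √7) - 8853) = √(-25813 - √7)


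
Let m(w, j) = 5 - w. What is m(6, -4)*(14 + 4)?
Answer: -18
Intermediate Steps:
m(6, -4)*(14 + 4) = (5 - 1*6)*(14 + 4) = (5 - 6)*18 = -1*18 = -18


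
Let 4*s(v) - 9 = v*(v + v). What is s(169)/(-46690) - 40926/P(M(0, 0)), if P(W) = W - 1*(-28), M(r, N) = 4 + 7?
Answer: -2548522623/2427880 ≈ -1049.7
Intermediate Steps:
M(r, N) = 11
P(W) = 28 + W (P(W) = W + 28 = 28 + W)
s(v) = 9/4 + v²/2 (s(v) = 9/4 + (v*(v + v))/4 = 9/4 + (v*(2*v))/4 = 9/4 + (2*v²)/4 = 9/4 + v²/2)
s(169)/(-46690) - 40926/P(M(0, 0)) = (9/4 + (½)*169²)/(-46690) - 40926/(28 + 11) = (9/4 + (½)*28561)*(-1/46690) - 40926/39 = (9/4 + 28561/2)*(-1/46690) - 40926*1/39 = (57131/4)*(-1/46690) - 13642/13 = -57131/186760 - 13642/13 = -2548522623/2427880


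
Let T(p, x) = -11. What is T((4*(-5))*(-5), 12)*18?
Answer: -198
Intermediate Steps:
T((4*(-5))*(-5), 12)*18 = -11*18 = -198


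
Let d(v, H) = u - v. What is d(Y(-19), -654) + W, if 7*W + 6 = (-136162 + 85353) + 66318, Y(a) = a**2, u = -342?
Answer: 10582/7 ≈ 1511.7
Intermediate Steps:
W = 15503/7 (W = -6/7 + ((-136162 + 85353) + 66318)/7 = -6/7 + (-50809 + 66318)/7 = -6/7 + (1/7)*15509 = -6/7 + 15509/7 = 15503/7 ≈ 2214.7)
d(v, H) = -342 - v
d(Y(-19), -654) + W = (-342 - 1*(-19)**2) + 15503/7 = (-342 - 1*361) + 15503/7 = (-342 - 361) + 15503/7 = -703 + 15503/7 = 10582/7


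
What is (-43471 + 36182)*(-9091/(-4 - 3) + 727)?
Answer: -103358020/7 ≈ -1.4765e+7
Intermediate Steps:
(-43471 + 36182)*(-9091/(-4 - 3) + 727) = -7289*(-9091/(-7) + 727) = -7289*(-1/7*(-9091) + 727) = -7289*(9091/7 + 727) = -7289*14180/7 = -103358020/7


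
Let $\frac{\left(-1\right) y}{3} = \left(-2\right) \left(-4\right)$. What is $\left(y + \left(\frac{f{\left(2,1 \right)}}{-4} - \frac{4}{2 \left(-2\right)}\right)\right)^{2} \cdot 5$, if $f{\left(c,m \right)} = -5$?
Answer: $\frac{37845}{16} \approx 2365.3$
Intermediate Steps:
$y = -24$ ($y = - 3 \left(\left(-2\right) \left(-4\right)\right) = \left(-3\right) 8 = -24$)
$\left(y + \left(\frac{f{\left(2,1 \right)}}{-4} - \frac{4}{2 \left(-2\right)}\right)\right)^{2} \cdot 5 = \left(-24 - \left(-1 - \frac{5}{4}\right)\right)^{2} \cdot 5 = \left(-24 - \left(- \frac{5}{4} + \frac{4}{-4}\right)\right)^{2} \cdot 5 = \left(-24 + \left(\frac{5}{4} - -1\right)\right)^{2} \cdot 5 = \left(-24 + \left(\frac{5}{4} + 1\right)\right)^{2} \cdot 5 = \left(-24 + \frac{9}{4}\right)^{2} \cdot 5 = \left(- \frac{87}{4}\right)^{2} \cdot 5 = \frac{7569}{16} \cdot 5 = \frac{37845}{16}$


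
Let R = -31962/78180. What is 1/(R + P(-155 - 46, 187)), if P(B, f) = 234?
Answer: 13030/3043693 ≈ 0.0042810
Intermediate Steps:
R = -5327/13030 (R = -31962*1/78180 = -5327/13030 ≈ -0.40883)
1/(R + P(-155 - 46, 187)) = 1/(-5327/13030 + 234) = 1/(3043693/13030) = 13030/3043693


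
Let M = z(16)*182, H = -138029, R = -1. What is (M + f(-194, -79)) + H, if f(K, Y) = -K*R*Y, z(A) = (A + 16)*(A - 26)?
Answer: -180943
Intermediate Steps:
z(A) = (-26 + A)*(16 + A) (z(A) = (16 + A)*(-26 + A) = (-26 + A)*(16 + A))
M = -58240 (M = (-416 + 16**2 - 10*16)*182 = (-416 + 256 - 160)*182 = -320*182 = -58240)
f(K, Y) = K*Y (f(K, Y) = -K*(-1)*Y = -(-K)*Y = -(-1)*K*Y = K*Y)
(M + f(-194, -79)) + H = (-58240 - 194*(-79)) - 138029 = (-58240 + 15326) - 138029 = -42914 - 138029 = -180943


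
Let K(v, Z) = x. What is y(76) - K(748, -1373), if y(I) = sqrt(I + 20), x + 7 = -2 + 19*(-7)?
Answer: 142 + 4*sqrt(6) ≈ 151.80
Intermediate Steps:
x = -142 (x = -7 + (-2 + 19*(-7)) = -7 + (-2 - 133) = -7 - 135 = -142)
K(v, Z) = -142
y(I) = sqrt(20 + I)
y(76) - K(748, -1373) = sqrt(20 + 76) - 1*(-142) = sqrt(96) + 142 = 4*sqrt(6) + 142 = 142 + 4*sqrt(6)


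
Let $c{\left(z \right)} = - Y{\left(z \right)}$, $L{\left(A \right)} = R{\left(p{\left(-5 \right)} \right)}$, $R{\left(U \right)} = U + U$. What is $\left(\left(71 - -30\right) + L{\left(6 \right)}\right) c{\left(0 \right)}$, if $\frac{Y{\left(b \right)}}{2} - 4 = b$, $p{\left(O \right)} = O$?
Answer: $-728$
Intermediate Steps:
$Y{\left(b \right)} = 8 + 2 b$
$R{\left(U \right)} = 2 U$
$L{\left(A \right)} = -10$ ($L{\left(A \right)} = 2 \left(-5\right) = -10$)
$c{\left(z \right)} = -8 - 2 z$ ($c{\left(z \right)} = - (8 + 2 z) = -8 - 2 z$)
$\left(\left(71 - -30\right) + L{\left(6 \right)}\right) c{\left(0 \right)} = \left(\left(71 - -30\right) - 10\right) \left(-8 - 0\right) = \left(\left(71 + 30\right) - 10\right) \left(-8 + 0\right) = \left(101 - 10\right) \left(-8\right) = 91 \left(-8\right) = -728$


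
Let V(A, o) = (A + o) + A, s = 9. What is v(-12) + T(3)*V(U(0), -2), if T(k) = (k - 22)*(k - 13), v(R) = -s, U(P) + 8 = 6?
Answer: -1149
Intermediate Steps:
U(P) = -2 (U(P) = -8 + 6 = -2)
V(A, o) = o + 2*A
v(R) = -9 (v(R) = -1*9 = -9)
T(k) = (-22 + k)*(-13 + k)
v(-12) + T(3)*V(U(0), -2) = -9 + (286 + 3² - 35*3)*(-2 + 2*(-2)) = -9 + (286 + 9 - 105)*(-2 - 4) = -9 + 190*(-6) = -9 - 1140 = -1149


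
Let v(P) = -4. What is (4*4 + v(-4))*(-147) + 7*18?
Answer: -1638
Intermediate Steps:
(4*4 + v(-4))*(-147) + 7*18 = (4*4 - 4)*(-147) + 7*18 = (16 - 4)*(-147) + 126 = 12*(-147) + 126 = -1764 + 126 = -1638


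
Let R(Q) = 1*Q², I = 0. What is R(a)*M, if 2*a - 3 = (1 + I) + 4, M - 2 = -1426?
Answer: -22784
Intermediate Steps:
M = -1424 (M = 2 - 1426 = -1424)
a = 4 (a = 3/2 + ((1 + 0) + 4)/2 = 3/2 + (1 + 4)/2 = 3/2 + (½)*5 = 3/2 + 5/2 = 4)
R(Q) = Q²
R(a)*M = 4²*(-1424) = 16*(-1424) = -22784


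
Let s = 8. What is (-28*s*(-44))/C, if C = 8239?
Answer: 128/107 ≈ 1.1963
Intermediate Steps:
(-28*s*(-44))/C = (-28*8*(-44))/8239 = -224*(-44)*(1/8239) = 9856*(1/8239) = 128/107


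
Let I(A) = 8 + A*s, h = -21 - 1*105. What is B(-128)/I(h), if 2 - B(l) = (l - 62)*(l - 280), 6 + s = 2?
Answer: -38759/256 ≈ -151.40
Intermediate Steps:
s = -4 (s = -6 + 2 = -4)
h = -126 (h = -21 - 105 = -126)
B(l) = 2 - (-280 + l)*(-62 + l) (B(l) = 2 - (l - 62)*(l - 280) = 2 - (-62 + l)*(-280 + l) = 2 - (-280 + l)*(-62 + l))
I(A) = 8 - 4*A (I(A) = 8 + A*(-4) = 8 - 4*A)
B(-128)/I(h) = (-17358 - 1*(-128)**2 + 342*(-128))/(8 - 4*(-126)) = (-17358 - 1*16384 - 43776)/(8 + 504) = (-17358 - 16384 - 43776)/512 = -77518*1/512 = -38759/256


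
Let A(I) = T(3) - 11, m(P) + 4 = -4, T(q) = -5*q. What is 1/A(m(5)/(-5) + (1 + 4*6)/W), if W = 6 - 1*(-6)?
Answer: -1/26 ≈ -0.038462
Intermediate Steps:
m(P) = -8 (m(P) = -4 - 4 = -8)
W = 12 (W = 6 + 6 = 12)
A(I) = -26 (A(I) = -5*3 - 11 = -15 - 11 = -26)
1/A(m(5)/(-5) + (1 + 4*6)/W) = 1/(-26) = -1/26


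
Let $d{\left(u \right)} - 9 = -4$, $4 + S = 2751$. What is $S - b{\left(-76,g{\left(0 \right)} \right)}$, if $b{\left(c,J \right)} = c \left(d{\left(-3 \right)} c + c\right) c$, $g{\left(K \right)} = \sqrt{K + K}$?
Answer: $2636603$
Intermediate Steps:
$S = 2747$ ($S = -4 + 2751 = 2747$)
$d{\left(u \right)} = 5$ ($d{\left(u \right)} = 9 - 4 = 5$)
$g{\left(K \right)} = \sqrt{2} \sqrt{K}$ ($g{\left(K \right)} = \sqrt{2 K} = \sqrt{2} \sqrt{K}$)
$b{\left(c,J \right)} = 6 c^{3}$ ($b{\left(c,J \right)} = c \left(5 c + c\right) c = c 6 c c = 6 c^{2} c = 6 c^{3}$)
$S - b{\left(-76,g{\left(0 \right)} \right)} = 2747 - 6 \left(-76\right)^{3} = 2747 - 6 \left(-438976\right) = 2747 - -2633856 = 2747 + 2633856 = 2636603$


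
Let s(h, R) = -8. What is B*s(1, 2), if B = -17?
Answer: 136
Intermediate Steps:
B*s(1, 2) = -17*(-8) = 136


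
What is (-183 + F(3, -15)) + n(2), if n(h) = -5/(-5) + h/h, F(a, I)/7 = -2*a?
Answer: -223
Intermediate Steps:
F(a, I) = -14*a (F(a, I) = 7*(-2*a) = -14*a)
n(h) = 2 (n(h) = -5*(-⅕) + 1 = 1 + 1 = 2)
(-183 + F(3, -15)) + n(2) = (-183 - 14*3) + 2 = (-183 - 42) + 2 = -225 + 2 = -223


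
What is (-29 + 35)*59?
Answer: 354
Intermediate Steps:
(-29 + 35)*59 = 6*59 = 354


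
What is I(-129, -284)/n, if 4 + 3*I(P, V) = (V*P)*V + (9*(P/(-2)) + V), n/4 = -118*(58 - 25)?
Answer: 6936221/31152 ≈ 222.66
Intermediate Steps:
n = -15576 (n = 4*(-118*(58 - 25)) = 4*(-118*33) = 4*(-3894) = -15576)
I(P, V) = -4/3 - 3*P/2 + V/3 + P*V²/3 (I(P, V) = -4/3 + ((V*P)*V + (9*(P/(-2)) + V))/3 = -4/3 + ((P*V)*V + (9*(P*(-½)) + V))/3 = -4/3 + (P*V² + (9*(-P/2) + V))/3 = -4/3 + (P*V² + (-9*P/2 + V))/3 = -4/3 + (P*V² + (V - 9*P/2))/3 = -4/3 + (V - 9*P/2 + P*V²)/3 = -4/3 + (-3*P/2 + V/3 + P*V²/3) = -4/3 - 3*P/2 + V/3 + P*V²/3)
I(-129, -284)/n = (-4/3 - 3/2*(-129) + (⅓)*(-284) + (⅓)*(-129)*(-284)²)/(-15576) = (-4/3 + 387/2 - 284/3 + (⅓)*(-129)*80656)*(-1/15576) = (-4/3 + 387/2 - 284/3 - 3468208)*(-1/15576) = -6936221/2*(-1/15576) = 6936221/31152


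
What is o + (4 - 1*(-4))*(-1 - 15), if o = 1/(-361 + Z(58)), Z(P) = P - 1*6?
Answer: -39553/309 ≈ -128.00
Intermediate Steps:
Z(P) = -6 + P (Z(P) = P - 6 = -6 + P)
o = -1/309 (o = 1/(-361 + (-6 + 58)) = 1/(-361 + 52) = 1/(-309) = -1/309 ≈ -0.0032362)
o + (4 - 1*(-4))*(-1 - 15) = -1/309 + (4 - 1*(-4))*(-1 - 15) = -1/309 + (4 + 4)*(-16) = -1/309 + 8*(-16) = -1/309 - 128 = -39553/309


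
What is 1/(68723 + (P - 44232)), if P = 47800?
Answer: 1/72291 ≈ 1.3833e-5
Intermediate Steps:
1/(68723 + (P - 44232)) = 1/(68723 + (47800 - 44232)) = 1/(68723 + 3568) = 1/72291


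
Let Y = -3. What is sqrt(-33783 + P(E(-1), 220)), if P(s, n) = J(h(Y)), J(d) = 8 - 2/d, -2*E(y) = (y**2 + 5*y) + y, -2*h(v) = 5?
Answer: I*sqrt(844355)/5 ≈ 183.78*I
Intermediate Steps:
h(v) = -5/2 (h(v) = -1/2*5 = -5/2)
E(y) = -3*y - y**2/2 (E(y) = -((y**2 + 5*y) + y)/2 = -(y**2 + 6*y)/2 = -3*y - y**2/2)
J(d) = 8 - 2/d
P(s, n) = 44/5 (P(s, n) = 8 - 2/(-5/2) = 8 - 2*(-2/5) = 8 + 4/5 = 44/5)
sqrt(-33783 + P(E(-1), 220)) = sqrt(-33783 + 44/5) = sqrt(-168871/5) = I*sqrt(844355)/5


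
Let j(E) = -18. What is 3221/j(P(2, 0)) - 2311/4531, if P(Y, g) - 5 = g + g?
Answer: -14635949/81558 ≈ -179.45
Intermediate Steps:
P(Y, g) = 5 + 2*g (P(Y, g) = 5 + (g + g) = 5 + 2*g)
3221/j(P(2, 0)) - 2311/4531 = 3221/(-18) - 2311/4531 = 3221*(-1/18) - 2311*1/4531 = -3221/18 - 2311/4531 = -14635949/81558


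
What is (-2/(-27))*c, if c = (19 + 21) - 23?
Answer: 34/27 ≈ 1.2593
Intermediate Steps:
c = 17 (c = 40 - 23 = 17)
(-2/(-27))*c = -2/(-27)*17 = -2*(-1/27)*17 = (2/27)*17 = 34/27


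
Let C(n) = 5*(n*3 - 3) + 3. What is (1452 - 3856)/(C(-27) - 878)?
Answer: 2404/1295 ≈ 1.8564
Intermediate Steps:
C(n) = -12 + 15*n (C(n) = 5*(3*n - 3) + 3 = 5*(-3 + 3*n) + 3 = (-15 + 15*n) + 3 = -12 + 15*n)
(1452 - 3856)/(C(-27) - 878) = (1452 - 3856)/((-12 + 15*(-27)) - 878) = -2404/((-12 - 405) - 878) = -2404/(-417 - 878) = -2404/(-1295) = -2404*(-1/1295) = 2404/1295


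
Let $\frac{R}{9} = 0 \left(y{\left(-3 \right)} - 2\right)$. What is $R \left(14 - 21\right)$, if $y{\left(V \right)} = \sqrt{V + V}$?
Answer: $0$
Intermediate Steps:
$y{\left(V \right)} = \sqrt{2} \sqrt{V}$ ($y{\left(V \right)} = \sqrt{2 V} = \sqrt{2} \sqrt{V}$)
$R = 0$ ($R = 9 \cdot 0 \left(\sqrt{2} \sqrt{-3} - 2\right) = 9 \cdot 0 \left(\sqrt{2} i \sqrt{3} - 2\right) = 9 \cdot 0 \left(i \sqrt{6} - 2\right) = 9 \cdot 0 \left(-2 + i \sqrt{6}\right) = 9 \cdot 0 = 0$)
$R \left(14 - 21\right) = 0 \left(14 - 21\right) = 0 \left(-7\right) = 0$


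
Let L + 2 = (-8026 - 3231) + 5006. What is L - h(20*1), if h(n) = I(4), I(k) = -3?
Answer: -6250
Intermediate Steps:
h(n) = -3
L = -6253 (L = -2 + ((-8026 - 3231) + 5006) = -2 + (-11257 + 5006) = -2 - 6251 = -6253)
L - h(20*1) = -6253 - 1*(-3) = -6253 + 3 = -6250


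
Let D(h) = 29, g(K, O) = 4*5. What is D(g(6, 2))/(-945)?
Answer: -29/945 ≈ -0.030688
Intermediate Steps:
g(K, O) = 20
D(g(6, 2))/(-945) = 29/(-945) = 29*(-1/945) = -29/945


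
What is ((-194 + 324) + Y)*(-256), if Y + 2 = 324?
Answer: -115712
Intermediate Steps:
Y = 322 (Y = -2 + 324 = 322)
((-194 + 324) + Y)*(-256) = ((-194 + 324) + 322)*(-256) = (130 + 322)*(-256) = 452*(-256) = -115712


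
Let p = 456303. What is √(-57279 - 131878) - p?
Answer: -456303 + I*√189157 ≈ -4.563e+5 + 434.92*I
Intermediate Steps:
√(-57279 - 131878) - p = √(-57279 - 131878) - 1*456303 = √(-189157) - 456303 = I*√189157 - 456303 = -456303 + I*√189157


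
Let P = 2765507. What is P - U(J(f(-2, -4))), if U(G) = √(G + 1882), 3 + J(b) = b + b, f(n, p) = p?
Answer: 2765507 - √1871 ≈ 2.7655e+6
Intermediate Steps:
J(b) = -3 + 2*b (J(b) = -3 + (b + b) = -3 + 2*b)
U(G) = √(1882 + G)
P - U(J(f(-2, -4))) = 2765507 - √(1882 + (-3 + 2*(-4))) = 2765507 - √(1882 + (-3 - 8)) = 2765507 - √(1882 - 11) = 2765507 - √1871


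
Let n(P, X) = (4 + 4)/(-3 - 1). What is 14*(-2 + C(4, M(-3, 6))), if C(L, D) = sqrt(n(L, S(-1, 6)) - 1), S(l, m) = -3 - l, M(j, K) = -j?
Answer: -28 + 14*I*sqrt(3) ≈ -28.0 + 24.249*I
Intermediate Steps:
n(P, X) = -2 (n(P, X) = 8/(-4) = 8*(-1/4) = -2)
C(L, D) = I*sqrt(3) (C(L, D) = sqrt(-2 - 1) = sqrt(-3) = I*sqrt(3))
14*(-2 + C(4, M(-3, 6))) = 14*(-2 + I*sqrt(3)) = -28 + 14*I*sqrt(3)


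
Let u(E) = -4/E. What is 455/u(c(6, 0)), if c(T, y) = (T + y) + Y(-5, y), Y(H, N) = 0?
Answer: -1365/2 ≈ -682.50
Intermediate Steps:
c(T, y) = T + y (c(T, y) = (T + y) + 0 = T + y)
455/u(c(6, 0)) = 455/((-4/(6 + 0))) = 455/((-4/6)) = 455/((-4*1/6)) = 455/(-2/3) = 455*(-3/2) = -1365/2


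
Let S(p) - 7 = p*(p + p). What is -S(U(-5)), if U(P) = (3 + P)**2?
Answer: -39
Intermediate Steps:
S(p) = 7 + 2*p**2 (S(p) = 7 + p*(p + p) = 7 + p*(2*p) = 7 + 2*p**2)
-S(U(-5)) = -(7 + 2*((3 - 5)**2)**2) = -(7 + 2*((-2)**2)**2) = -(7 + 2*4**2) = -(7 + 2*16) = -(7 + 32) = -1*39 = -39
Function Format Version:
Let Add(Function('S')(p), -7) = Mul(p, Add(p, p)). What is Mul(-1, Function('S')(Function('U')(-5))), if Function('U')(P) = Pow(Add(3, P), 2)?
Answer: -39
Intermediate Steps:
Function('S')(p) = Add(7, Mul(2, Pow(p, 2))) (Function('S')(p) = Add(7, Mul(p, Add(p, p))) = Add(7, Mul(p, Mul(2, p))) = Add(7, Mul(2, Pow(p, 2))))
Mul(-1, Function('S')(Function('U')(-5))) = Mul(-1, Add(7, Mul(2, Pow(Pow(Add(3, -5), 2), 2)))) = Mul(-1, Add(7, Mul(2, Pow(Pow(-2, 2), 2)))) = Mul(-1, Add(7, Mul(2, Pow(4, 2)))) = Mul(-1, Add(7, Mul(2, 16))) = Mul(-1, Add(7, 32)) = Mul(-1, 39) = -39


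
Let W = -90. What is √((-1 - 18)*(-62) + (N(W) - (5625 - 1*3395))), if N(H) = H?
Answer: I*√1142 ≈ 33.794*I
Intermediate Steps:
√((-1 - 18)*(-62) + (N(W) - (5625 - 1*3395))) = √((-1 - 18)*(-62) + (-90 - (5625 - 1*3395))) = √(-19*(-62) + (-90 - (5625 - 3395))) = √(1178 + (-90 - 1*2230)) = √(1178 + (-90 - 2230)) = √(1178 - 2320) = √(-1142) = I*√1142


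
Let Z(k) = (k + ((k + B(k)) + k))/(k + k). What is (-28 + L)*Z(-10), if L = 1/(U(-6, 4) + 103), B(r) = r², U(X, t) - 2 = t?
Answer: 21357/218 ≈ 97.968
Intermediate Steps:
U(X, t) = 2 + t
Z(k) = (k² + 3*k)/(2*k) (Z(k) = (k + ((k + k²) + k))/(k + k) = (k + (k² + 2*k))/((2*k)) = (k² + 3*k)*(1/(2*k)) = (k² + 3*k)/(2*k))
L = 1/109 (L = 1/((2 + 4) + 103) = 1/(6 + 103) = 1/109 ≈ 0.0091743)
(-28 + L)*Z(-10) = (-28 + 1/109)*(3/2 + (½)*(-10)) = -3051*(3/2 - 5)/109 = -3051/109*(-7/2) = 21357/218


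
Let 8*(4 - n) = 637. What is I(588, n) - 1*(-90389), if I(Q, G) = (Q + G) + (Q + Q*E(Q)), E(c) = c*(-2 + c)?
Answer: 1621579787/8 ≈ 2.0270e+8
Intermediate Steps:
n = -605/8 (n = 4 - 1/8*637 = 4 - 637/8 = -605/8 ≈ -75.625)
I(Q, G) = G + 2*Q + Q**2*(-2 + Q) (I(Q, G) = (Q + G) + (Q + Q*(Q*(-2 + Q))) = (G + Q) + (Q + Q**2*(-2 + Q)) = G + 2*Q + Q**2*(-2 + Q))
I(588, n) - 1*(-90389) = (-605/8 + 2*588 + 588**2*(-2 + 588)) - 1*(-90389) = (-605/8 + 1176 + 345744*586) + 90389 = (-605/8 + 1176 + 202605984) + 90389 = 1620856675/8 + 90389 = 1621579787/8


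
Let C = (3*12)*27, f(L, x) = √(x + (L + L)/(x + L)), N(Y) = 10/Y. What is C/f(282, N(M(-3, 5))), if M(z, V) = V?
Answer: 972*√20093/283 ≈ 486.86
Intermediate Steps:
f(L, x) = √(x + 2*L/(L + x)) (f(L, x) = √(x + (2*L)/(L + x)) = √(x + 2*L/(L + x)))
C = 972 (C = 36*27 = 972)
C/f(282, N(M(-3, 5))) = 972/(√((2*282 + (10/5)*(282 + 10/5))/(282 + 10/5))) = 972/(√((564 + (10*(⅕))*(282 + 10*(⅕)))/(282 + 10*(⅕)))) = 972/(√((564 + 2*(282 + 2))/(282 + 2))) = 972/(√((564 + 2*284)/284)) = 972/(√((564 + 568)/284)) = 972/(√((1/284)*1132)) = 972/(√(283/71)) = 972/((√20093/71)) = 972*(√20093/283) = 972*√20093/283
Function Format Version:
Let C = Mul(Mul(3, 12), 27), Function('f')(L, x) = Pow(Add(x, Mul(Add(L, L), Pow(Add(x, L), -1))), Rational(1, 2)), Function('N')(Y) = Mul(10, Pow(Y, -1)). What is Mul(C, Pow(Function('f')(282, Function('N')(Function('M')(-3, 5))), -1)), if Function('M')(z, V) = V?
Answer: Mul(Rational(972, 283), Pow(20093, Rational(1, 2))) ≈ 486.86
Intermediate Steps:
Function('f')(L, x) = Pow(Add(x, Mul(2, L, Pow(Add(L, x), -1))), Rational(1, 2)) (Function('f')(L, x) = Pow(Add(x, Mul(Mul(2, L), Pow(Add(L, x), -1))), Rational(1, 2)) = Pow(Add(x, Mul(2, L, Pow(Add(L, x), -1))), Rational(1, 2)))
C = 972 (C = Mul(36, 27) = 972)
Mul(C, Pow(Function('f')(282, Function('N')(Function('M')(-3, 5))), -1)) = Mul(972, Pow(Pow(Mul(Pow(Add(282, Mul(10, Pow(5, -1))), -1), Add(Mul(2, 282), Mul(Mul(10, Pow(5, -1)), Add(282, Mul(10, Pow(5, -1)))))), Rational(1, 2)), -1)) = Mul(972, Pow(Pow(Mul(Pow(Add(282, Mul(10, Rational(1, 5))), -1), Add(564, Mul(Mul(10, Rational(1, 5)), Add(282, Mul(10, Rational(1, 5)))))), Rational(1, 2)), -1)) = Mul(972, Pow(Pow(Mul(Pow(Add(282, 2), -1), Add(564, Mul(2, Add(282, 2)))), Rational(1, 2)), -1)) = Mul(972, Pow(Pow(Mul(Pow(284, -1), Add(564, Mul(2, 284))), Rational(1, 2)), -1)) = Mul(972, Pow(Pow(Mul(Rational(1, 284), Add(564, 568)), Rational(1, 2)), -1)) = Mul(972, Pow(Pow(Mul(Rational(1, 284), 1132), Rational(1, 2)), -1)) = Mul(972, Pow(Pow(Rational(283, 71), Rational(1, 2)), -1)) = Mul(972, Pow(Mul(Rational(1, 71), Pow(20093, Rational(1, 2))), -1)) = Mul(972, Mul(Rational(1, 283), Pow(20093, Rational(1, 2)))) = Mul(Rational(972, 283), Pow(20093, Rational(1, 2)))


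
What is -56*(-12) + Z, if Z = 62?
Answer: 734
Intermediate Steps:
-56*(-12) + Z = -56*(-12) + 62 = 672 + 62 = 734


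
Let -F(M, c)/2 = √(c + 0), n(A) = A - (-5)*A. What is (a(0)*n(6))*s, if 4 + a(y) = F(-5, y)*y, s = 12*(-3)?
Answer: 5184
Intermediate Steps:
n(A) = 6*A (n(A) = A + 5*A = 6*A)
s = -36
F(M, c) = -2*√c (F(M, c) = -2*√(c + 0) = -2*√c)
a(y) = -4 - 2*y^(3/2) (a(y) = -4 + (-2*√y)*y = -4 - 2*y^(3/2))
(a(0)*n(6))*s = ((-4 - 2*0^(3/2))*(6*6))*(-36) = ((-4 - 2*0)*36)*(-36) = ((-4 + 0)*36)*(-36) = -4*36*(-36) = -144*(-36) = 5184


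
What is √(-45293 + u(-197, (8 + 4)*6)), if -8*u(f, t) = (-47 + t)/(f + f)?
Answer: I*√28124411667/788 ≈ 212.82*I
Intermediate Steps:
u(f, t) = -(-47 + t)/(16*f) (u(f, t) = -(-47 + t)/(8*(f + f)) = -(-47 + t)/(8*(2*f)) = -(-47 + t)*1/(2*f)/8 = -(-47 + t)/(16*f))
√(-45293 + u(-197, (8 + 4)*6)) = √(-45293 + (1/16)*(47 - (8 + 4)*6)/(-197)) = √(-45293 + (1/16)*(-1/197)*(47 - 12*6)) = √(-45293 + (1/16)*(-1/197)*(47 - 1*72)) = √(-45293 + (1/16)*(-1/197)*(47 - 72)) = √(-45293 + (1/16)*(-1/197)*(-25)) = √(-45293 + 25/3152) = √(-142763511/3152) = I*√28124411667/788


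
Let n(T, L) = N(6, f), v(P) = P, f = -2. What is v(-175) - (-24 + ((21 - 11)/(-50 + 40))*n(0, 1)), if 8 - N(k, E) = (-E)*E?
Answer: -139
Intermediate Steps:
N(k, E) = 8 + E² (N(k, E) = 8 - (-E)*E = 8 - (-1)*E² = 8 + E²)
n(T, L) = 12 (n(T, L) = 8 + (-2)² = 8 + 4 = 12)
v(-175) - (-24 + ((21 - 11)/(-50 + 40))*n(0, 1)) = -175 - (-24 + ((21 - 11)/(-50 + 40))*12) = -175 - (-24 + (10/(-10))*12) = -175 - (-24 + (10*(-⅒))*12) = -175 - (-24 - 1*12) = -175 - (-24 - 12) = -175 - 1*(-36) = -175 + 36 = -139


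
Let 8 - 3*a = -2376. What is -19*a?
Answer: -45296/3 ≈ -15099.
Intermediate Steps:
a = 2384/3 (a = 8/3 - ⅓*(-2376) = 8/3 + 792 = 2384/3 ≈ 794.67)
-19*a = -19*2384/3 = -45296/3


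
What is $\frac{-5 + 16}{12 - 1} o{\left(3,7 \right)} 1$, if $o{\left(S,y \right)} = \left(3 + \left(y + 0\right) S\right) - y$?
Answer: $17$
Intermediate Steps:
$o{\left(S,y \right)} = 3 - y + S y$ ($o{\left(S,y \right)} = \left(3 + y S\right) - y = \left(3 + S y\right) - y = 3 - y + S y$)
$\frac{-5 + 16}{12 - 1} o{\left(3,7 \right)} 1 = \frac{-5 + 16}{12 - 1} \left(3 - 7 + 3 \cdot 7\right) 1 = \frac{11}{11} \left(3 - 7 + 21\right) 1 = 11 \cdot \frac{1}{11} \cdot 17 \cdot 1 = 1 \cdot 17 \cdot 1 = 17 \cdot 1 = 17$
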